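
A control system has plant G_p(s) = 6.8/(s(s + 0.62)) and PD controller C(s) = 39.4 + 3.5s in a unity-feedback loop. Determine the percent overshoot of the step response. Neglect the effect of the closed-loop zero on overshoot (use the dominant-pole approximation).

2.96%

Forward path: (39.4 + 3.5s)·6.8/(s(s+0.62)). The closed-loop characteristic equation is s² + (0.62 + 6.8·3.5)s + 6.8·39.4 = 0.
That is s² + 24.42s + 267.9 = 0, so ω_n = 16.37 rad/s and ζ = 24.42/(2·16.37) = 0.746.
%OS = 100·exp(−πζ/√(1−ζ²)) = 2.96%.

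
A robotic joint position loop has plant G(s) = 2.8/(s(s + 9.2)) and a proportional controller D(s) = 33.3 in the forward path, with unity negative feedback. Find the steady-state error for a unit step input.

0

The open loop D(s)G(s) has a pole at the origin (type 1), so the static position error constant is infinite and e_ss = 1/(1+∞) = 0.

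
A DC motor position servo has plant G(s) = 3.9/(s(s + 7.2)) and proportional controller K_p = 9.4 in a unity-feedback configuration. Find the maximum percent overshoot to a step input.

The closed-loop denominator s² + 7.2s + 36.66 gives ω_n = √36.66 = 6.055 and ζ = 7.2/(2ω_n) = 0.5946.
%OS = 100·exp(−πζ/√(1−ζ²)) = 100·exp(−π·0.5946/√0.6465) = 9.8%.

9.8%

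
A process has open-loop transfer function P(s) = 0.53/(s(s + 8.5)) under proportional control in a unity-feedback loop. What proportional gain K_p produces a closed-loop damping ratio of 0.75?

Closed-loop characteristic equation: s² + 8.5s + K_p·0.53 = 0.
So ω_n = √(0.53K_p) and 2ζω_n = 8.5, giving ζ = 8.5/(2√(0.53K_p)).
Setting ζ = 0.75: √(0.53K_p) = 8.5/(2·0.75) = 5.667, so K_p = 32.11/0.53 = 60.6.

K_p = 60.6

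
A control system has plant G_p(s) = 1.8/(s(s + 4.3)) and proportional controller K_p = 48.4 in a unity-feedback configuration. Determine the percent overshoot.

47.5%

Closed-loop characteristic equation: s² + 4.3s + 87.12 = 0, so ω_n = 9.334 rad/s and ζ = 4.3/(2·9.334) = 0.2303.
%OS = 100·exp(−πζ/√(1−ζ²)) = 100·exp(−π·0.2303/√0.9469) = 47.5%.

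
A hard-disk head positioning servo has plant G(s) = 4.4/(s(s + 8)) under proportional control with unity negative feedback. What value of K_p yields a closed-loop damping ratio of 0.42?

K_p = 20.6

Closed-loop characteristic equation: s² + 8s + K_p·4.4 = 0.
So ω_n = √(4.4K_p) and 2ζω_n = 8, giving ζ = 8/(2√(4.4K_p)).
Setting ζ = 0.42: √(4.4K_p) = 8/(2·0.42) = 9.524, so K_p = 90.7/4.4 = 20.6.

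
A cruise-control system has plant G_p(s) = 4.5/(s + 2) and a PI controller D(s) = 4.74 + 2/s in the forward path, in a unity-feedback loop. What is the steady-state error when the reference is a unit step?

The open loop D(s)G_p(s) has a pole at the origin (type 1), so the static position error constant is infinite and e_ss = 1/(1+∞) = 0.

0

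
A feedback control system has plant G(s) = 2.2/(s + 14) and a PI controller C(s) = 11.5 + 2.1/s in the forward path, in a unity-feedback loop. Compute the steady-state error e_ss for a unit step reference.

The open loop C(s)G(s) has a pole at the origin (type 1), so the static position error constant is infinite and e_ss = 1/(1+∞) = 0.

0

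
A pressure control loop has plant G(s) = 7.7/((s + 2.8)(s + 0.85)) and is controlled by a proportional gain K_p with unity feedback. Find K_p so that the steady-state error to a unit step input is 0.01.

Steady-state error for a unit step on this type-0 loop is 1/(1 + K_p·G(0)).
G(0) = 3.235. Require 1/(1 + K_p·3.235) = 0.01, so 1 + 3.235·K_p = 100.
K_p = (100 − 1)/3.235 = 30.6.

K_p = 30.6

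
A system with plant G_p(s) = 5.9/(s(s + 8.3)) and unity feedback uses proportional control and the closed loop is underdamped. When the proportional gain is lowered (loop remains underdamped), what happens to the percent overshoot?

ζ = 8.3/(2√(5.9K_p)) rises as K_p falls; higher damping means less overshoot.

decrease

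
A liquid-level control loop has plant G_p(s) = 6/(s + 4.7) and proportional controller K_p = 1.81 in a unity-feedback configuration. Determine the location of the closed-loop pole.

s = -15.56

Closed-loop transfer function: T(s) = K_p·G_p(s)/(1 + K_p·G_p(s)) = 10.86/(s + 4.7 + 10.86) = 10.86/(s + 15.56).
The closed-loop pole is at s = −15.56.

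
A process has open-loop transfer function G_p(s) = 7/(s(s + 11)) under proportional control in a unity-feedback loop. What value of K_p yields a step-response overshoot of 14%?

From %OS = 100·exp(−πζ/√(1−ζ²)) = 14%, ζ = −ln(0.14)/√(π²+ln²(0.14)) = 0.5305.
Characteristic equation s² + 11s + 7K_p = 0 gives ζ = 11/(2√(7K_p)).
Setting ζ = 0.5305: √(7K_p) = 11/(2·0.5305) = 10.37, so K_p = 107.5/7 = 15.4.

K_p = 15.4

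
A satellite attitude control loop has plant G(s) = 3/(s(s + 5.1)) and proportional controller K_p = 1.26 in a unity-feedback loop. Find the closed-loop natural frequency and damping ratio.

The closed-loop denominator is s(s+5.1) + 1.26·3 = s² + 5.1s + 3.78.
So ω_n² = 3.78 ⇒ ω_n = 1.944 rad/s, and ζ = 5.1/(2ω_n) = 1.31.

ω_n = 1.94 rad/s, ζ = 1.31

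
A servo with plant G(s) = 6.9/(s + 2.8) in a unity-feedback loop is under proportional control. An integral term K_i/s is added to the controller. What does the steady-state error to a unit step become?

The integrator makes K_pos = lim_{s→0} C(s)G(s) infinite, so e_ss = 1/(1+K_pos) = 0.

0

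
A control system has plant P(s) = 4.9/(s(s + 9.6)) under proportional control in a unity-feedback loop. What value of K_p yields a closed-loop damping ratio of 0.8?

K_p = 7.35

Closed-loop characteristic equation: s² + 9.6s + K_p·4.9 = 0.
So ω_n = √(4.9K_p) and 2ζω_n = 9.6, giving ζ = 9.6/(2√(4.9K_p)).
Setting ζ = 0.8: √(4.9K_p) = 9.6/(2·0.8) = 6, so K_p = 36/4.9 = 7.35.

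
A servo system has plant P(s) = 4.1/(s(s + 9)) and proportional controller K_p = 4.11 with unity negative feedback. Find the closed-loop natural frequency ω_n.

The closed-loop denominator is s(s+9) + 4.11·4.1 = s² + 9s + 16.85.
So ω_n² = 16.85 ⇒ ω_n = 4.105 rad/s, and ζ = 9/(2ω_n) = 1.1.

ω_n = 4.1 rad/s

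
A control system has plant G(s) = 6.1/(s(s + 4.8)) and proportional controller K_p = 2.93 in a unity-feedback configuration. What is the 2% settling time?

T_s ≈ 1.67 s

The closed-loop denominator s² + 4.8s + 17.87 gives ω_n = √17.87 = 4.228 and ζ = 4.8/(2ω_n) = 0.5677.
2% settling time T_s ≈ 4/(ζω_n) = 4/2.4 = 1.67 s.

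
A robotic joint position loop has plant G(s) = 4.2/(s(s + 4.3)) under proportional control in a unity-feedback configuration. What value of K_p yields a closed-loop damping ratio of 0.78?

K_p = 1.81

Closed-loop characteristic equation: s² + 4.3s + K_p·4.2 = 0.
So ω_n = √(4.2K_p) and 2ζω_n = 4.3, giving ζ = 4.3/(2√(4.2K_p)).
Setting ζ = 0.78: √(4.2K_p) = 4.3/(2·0.78) = 2.756, so K_p = 7.598/4.2 = 1.81.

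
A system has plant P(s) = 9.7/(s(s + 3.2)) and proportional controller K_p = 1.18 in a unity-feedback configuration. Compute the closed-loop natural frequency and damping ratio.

ω_n = 3.38 rad/s, ζ = 0.473

The closed-loop denominator is s(s+3.2) + 1.18·9.7 = s² + 3.2s + 11.45.
So ω_n² = 11.45 ⇒ ω_n = 3.383 rad/s, and ζ = 3.2/(2ω_n) = 0.473.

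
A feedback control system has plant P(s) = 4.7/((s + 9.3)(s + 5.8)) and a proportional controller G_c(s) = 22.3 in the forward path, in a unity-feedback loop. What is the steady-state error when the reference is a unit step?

0.34

The loop is type 0. Static position error constant K_pos = G_c(0)·P(0) = 22.3·0.08713 = 1.943.
Steady-state error to a unit step: e_ss = 1/(1+K_pos) = 1/2.943 = 0.34.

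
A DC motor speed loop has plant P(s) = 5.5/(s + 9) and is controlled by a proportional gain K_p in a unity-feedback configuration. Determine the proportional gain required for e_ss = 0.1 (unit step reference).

The loop is type 0, so e_ss(step) = 1/(1 + K_pos) with K_pos = K_p·P(0).
P(0) = 0.6111. Require 1/(1 + K_p·0.6111) = 0.1, so 1 + 0.6111·K_p = 10.
K_p = (10 − 1)/0.6111 = 14.7.

K_p = 14.7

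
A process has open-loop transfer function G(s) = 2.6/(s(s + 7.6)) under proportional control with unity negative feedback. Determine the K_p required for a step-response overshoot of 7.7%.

K_p = 13.9

From %OS = 100·exp(−πζ/√(1−ζ²)) = 7.7%, ζ = −ln(0.077)/√(π²+ln²(0.077)) = 0.6323.
Characteristic equation s² + 7.6s + 2.6K_p = 0 gives ζ = 7.6/(2√(2.6K_p)).
Setting ζ = 0.6323: √(2.6K_p) = 7.6/(2·0.6323) = 6.01, so K_p = 36.12/2.6 = 13.9.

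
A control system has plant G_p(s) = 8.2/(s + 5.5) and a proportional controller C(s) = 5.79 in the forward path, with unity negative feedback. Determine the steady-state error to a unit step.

0.104

The loop is type 0. Static position error constant K_pos = C(0)·G_p(0) = 5.79·1.491 = 8.632.
Steady-state error to a unit step: e_ss = 1/(1+K_pos) = 1/9.632 = 0.104.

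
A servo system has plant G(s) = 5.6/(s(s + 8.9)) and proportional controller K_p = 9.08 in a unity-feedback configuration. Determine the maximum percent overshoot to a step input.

8.13%

From 1 + K_pG(s) = 0: s² + 8.9s + 50.85 = 0 ⇒ ω_n = 7.131, ζ = 0.6241.
%OS = 100·exp(−πζ/√(1−ζ²)) = 100·exp(−π·0.6241/√0.6106) = 8.13%.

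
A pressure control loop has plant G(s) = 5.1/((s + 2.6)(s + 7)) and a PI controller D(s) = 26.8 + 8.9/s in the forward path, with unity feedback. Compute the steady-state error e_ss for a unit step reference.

The open loop D(s)G(s) has a pole at the origin (type 1), so the static position error constant is infinite and e_ss = 1/(1+∞) = 0.

0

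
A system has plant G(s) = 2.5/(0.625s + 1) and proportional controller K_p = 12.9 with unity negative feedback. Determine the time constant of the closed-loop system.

τ = 0.0188 s

Closed loop: T(s) = K_p·G/(1+K_p·G) = 32.25/(0.625s + 1 + 32.25), with pole at s = −(1 + 32.25)/0.625 = −53.2.
Closed-loop time constant τ = 1/53.2 = 0.0188 s.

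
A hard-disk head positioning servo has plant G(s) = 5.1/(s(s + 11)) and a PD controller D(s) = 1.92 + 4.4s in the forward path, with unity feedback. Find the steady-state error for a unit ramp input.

The loop has one pole at the origin (type 1). Velocity error constant K_v = lim_{s→0} s·D(s)G(s) = 1.92·5.1/11 = 0.8902.
Steady-state error to a unit ramp: e_ss = 1/K_v = 1.12.

1.12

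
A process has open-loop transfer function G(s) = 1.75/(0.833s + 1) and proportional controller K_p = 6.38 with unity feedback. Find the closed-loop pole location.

Closed loop: T(s) = K_p·G/(1+K_p·G) = 11.16/(0.833s + 1 + 11.16), with pole at s = −(1 + 11.16)/0.833 = −14.6.

s = -14.6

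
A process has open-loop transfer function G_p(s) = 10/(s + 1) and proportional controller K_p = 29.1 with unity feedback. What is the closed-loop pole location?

Closed-loop transfer function: T(s) = K_p·G_p(s)/(1 + K_p·G_p(s)) = 291/(s + 1 + 291) = 291/(s + 292).
The closed-loop pole is at s = −292.

s = -292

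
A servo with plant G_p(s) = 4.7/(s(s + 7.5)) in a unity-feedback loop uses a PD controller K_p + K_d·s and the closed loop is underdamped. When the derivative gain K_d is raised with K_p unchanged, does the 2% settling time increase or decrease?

Characteristic equation s² + (7.5 + 4.7K_d)s + 4.7K_p = 0: raising K_d increases ζω_n = (7.5+4.7K_d)/2 while the loop stays underdamped, so T_s ≈ 4/(ζω_n) decreases.

decrease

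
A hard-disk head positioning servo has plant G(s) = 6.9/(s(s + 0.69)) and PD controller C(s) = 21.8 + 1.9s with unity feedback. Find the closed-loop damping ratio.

ζ = 0.563

Forward path: (21.8 + 1.9s)·6.9/(s(s+0.69)). The closed-loop characteristic equation is s² + (0.69 + 6.9·1.9)s + 6.9·21.8 = 0.
That is s² + 13.8s + 150.4 = 0, so ω_n = 12.26 rad/s and ζ = 13.8/(2·12.26) = 0.5626.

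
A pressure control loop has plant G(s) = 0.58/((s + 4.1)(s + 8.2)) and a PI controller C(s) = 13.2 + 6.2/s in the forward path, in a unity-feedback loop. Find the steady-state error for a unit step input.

The open loop C(s)G(s) has a pole at the origin (type 1), so the static position error constant is infinite and e_ss = 1/(1+∞) = 0.

0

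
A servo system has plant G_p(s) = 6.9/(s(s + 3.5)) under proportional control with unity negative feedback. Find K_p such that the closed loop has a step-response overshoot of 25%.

K_p = 2.72

From %OS = 100·exp(−πζ/√(1−ζ²)) = 25%, ζ = −ln(0.25)/√(π²+ln²(0.25)) = 0.4037.
Characteristic equation s² + 3.5s + 6.9K_p = 0 gives ζ = 3.5/(2√(6.9K_p)).
Setting ζ = 0.4037: √(6.9K_p) = 3.5/(2·0.4037) = 4.335, so K_p = 18.79/6.9 = 2.72.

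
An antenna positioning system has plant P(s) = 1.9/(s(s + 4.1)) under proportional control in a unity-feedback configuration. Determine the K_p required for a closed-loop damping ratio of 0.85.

K_p = 3.06

Closed-loop characteristic equation: s² + 4.1s + K_p·1.9 = 0.
So ω_n = √(1.9K_p) and 2ζω_n = 4.1, giving ζ = 4.1/(2√(1.9K_p)).
Setting ζ = 0.85: √(1.9K_p) = 4.1/(2·0.85) = 2.412, so K_p = 5.817/1.9 = 3.06.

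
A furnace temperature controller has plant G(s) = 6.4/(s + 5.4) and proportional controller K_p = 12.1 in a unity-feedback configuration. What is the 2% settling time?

T_s ≈ 0.0483 s

Closed-loop transfer function: T(s) = K_p·G(s)/(1 + K_p·G(s)) = 77.44/(s + 5.4 + 77.44) = 77.44/(s + 82.84).
Time constant τ = 1/82.84 = 0.01207 s, so the 2% settling time is about 4τ = 0.0483 s.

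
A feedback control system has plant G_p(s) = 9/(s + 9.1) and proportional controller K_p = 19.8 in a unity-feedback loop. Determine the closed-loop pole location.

Closed-loop transfer function: T(s) = K_p·G_p(s)/(1 + K_p·G_p(s)) = 178.2/(s + 9.1 + 178.2) = 178.2/(s + 187.3).
The closed-loop pole is at s = −187.3.

s = -187.3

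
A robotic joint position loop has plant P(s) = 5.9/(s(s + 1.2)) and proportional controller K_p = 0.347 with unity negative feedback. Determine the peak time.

T_p = 2.42 s

The closed-loop denominator s² + 1.2s + 2.047 gives ω_n = √2.047 = 1.431 and ζ = 1.2/(2ω_n) = 0.4193.
Damped frequency ω_d = ω_n√(1−ζ²) = 1.299 rad/s, so peak time T_p = π/ω_d = 2.42 s.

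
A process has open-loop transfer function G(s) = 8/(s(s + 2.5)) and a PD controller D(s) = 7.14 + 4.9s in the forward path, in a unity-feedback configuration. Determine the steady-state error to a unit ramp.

The loop has one pole at the origin (type 1). Velocity error constant K_v = lim_{s→0} s·D(s)G(s) = 7.14·8/2.5 = 22.85.
Steady-state error to a unit ramp: e_ss = 1/K_v = 0.0438.

0.0438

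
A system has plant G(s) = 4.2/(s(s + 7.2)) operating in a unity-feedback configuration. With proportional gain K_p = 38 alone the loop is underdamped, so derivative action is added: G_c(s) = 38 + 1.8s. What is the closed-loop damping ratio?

Forward path: (38 + 1.8s)·4.2/(s(s+7.2)). The closed-loop characteristic equation is s² + (7.2 + 4.2·1.8)s + 4.2·38 = 0.
That is s² + 14.76s + 159.6 = 0, so ω_n = 12.63 rad/s and ζ = 14.76/(2·12.63) = 0.5842.

ζ = 0.584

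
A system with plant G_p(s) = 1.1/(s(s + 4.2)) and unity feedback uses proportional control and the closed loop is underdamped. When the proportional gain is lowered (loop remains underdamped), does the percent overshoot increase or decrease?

ζ = 4.2/(2√(1.1K_p)) rises as K_p falls; higher damping means less overshoot.

decrease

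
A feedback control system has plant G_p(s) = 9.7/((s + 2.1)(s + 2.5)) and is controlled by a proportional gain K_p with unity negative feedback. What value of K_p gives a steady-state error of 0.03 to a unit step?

K_p = 17.5

For a type-0 loop with proportional control, e_ss = 1/(1 + K_p·G_p(0)).
G_p(0) = 1.848. Require 1/(1 + K_p·1.848) = 0.03, so 1 + 1.848·K_p = 33.33.
K_p = (33.33 − 1)/1.848 = 17.5.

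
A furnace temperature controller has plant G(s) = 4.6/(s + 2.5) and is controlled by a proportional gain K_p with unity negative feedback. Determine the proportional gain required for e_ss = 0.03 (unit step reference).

For a type-0 loop with proportional control, e_ss = 1/(1 + K_p·G(0)).
G(0) = 1.84. Require 1/(1 + K_p·1.84) = 0.03, so 1 + 1.84·K_p = 33.33.
K_p = (33.33 − 1)/1.84 = 17.6.

K_p = 17.6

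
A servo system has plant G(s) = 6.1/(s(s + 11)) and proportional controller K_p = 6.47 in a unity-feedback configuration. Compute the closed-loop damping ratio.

ζ = 0.875

1 + K_p·G(s) = 0 gives s² + 11s + 39.47 = 0.
So ω_n² = 39.47 ⇒ ω_n = 6.282 rad/s, and ζ = 11/(2ω_n) = 0.875.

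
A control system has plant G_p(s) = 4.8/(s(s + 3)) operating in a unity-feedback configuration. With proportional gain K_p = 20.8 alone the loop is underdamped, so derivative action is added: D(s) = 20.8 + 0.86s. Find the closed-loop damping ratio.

Forward path: (20.8 + 0.86s)·4.8/(s(s+3)). The closed-loop characteristic equation is s² + (3 + 4.8·0.86)s + 4.8·20.8 = 0.
That is s² + 7.128s + 99.84 = 0, so ω_n = 9.992 rad/s and ζ = 7.128/(2·9.992) = 0.3567.

ζ = 0.357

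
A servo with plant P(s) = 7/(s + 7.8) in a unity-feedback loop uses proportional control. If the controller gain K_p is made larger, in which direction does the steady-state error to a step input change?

e_ss = 1/(1 + K_p·P(0)); a larger K_p raises the denominator, so e_ss decreases.

decrease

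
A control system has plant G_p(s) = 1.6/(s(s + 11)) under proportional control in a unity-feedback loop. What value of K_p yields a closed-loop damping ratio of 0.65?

Closed-loop characteristic equation: s² + 11s + K_p·1.6 = 0.
So ω_n = √(1.6K_p) and 2ζω_n = 11, giving ζ = 11/(2√(1.6K_p)).
Setting ζ = 0.65: √(1.6K_p) = 11/(2·0.65) = 8.462, so K_p = 71.6/1.6 = 44.7.

K_p = 44.7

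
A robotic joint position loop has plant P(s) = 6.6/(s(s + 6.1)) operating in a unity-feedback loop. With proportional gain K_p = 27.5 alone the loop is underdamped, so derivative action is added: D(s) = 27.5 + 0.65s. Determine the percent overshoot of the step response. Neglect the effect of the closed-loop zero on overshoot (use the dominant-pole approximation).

26.9%

Forward path: (27.5 + 0.65s)·6.6/(s(s+6.1)). The closed-loop characteristic equation is s² + (6.1 + 6.6·0.65)s + 6.6·27.5 = 0.
That is s² + 10.39s + 181.5 = 0, so ω_n = 13.47 rad/s and ζ = 10.39/(2·13.47) = 0.3856.
%OS = 100·exp(−πζ/√(1−ζ²)) = 26.9%.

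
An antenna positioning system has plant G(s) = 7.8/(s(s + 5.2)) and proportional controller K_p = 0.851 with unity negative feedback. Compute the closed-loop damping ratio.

With unity feedback the closed-loop characteristic equation is s² + 5.2s + 0.851·7.8 = s² + 5.2s + 6.638 = 0.
Matching s² + 2ζω_n s + ω_n²: ω_n = √6.638 = 2.576 rad/s and 2ζω_n = 5.2, so ζ = 5.2/(2·2.576) = 1.01.

ζ = 1.01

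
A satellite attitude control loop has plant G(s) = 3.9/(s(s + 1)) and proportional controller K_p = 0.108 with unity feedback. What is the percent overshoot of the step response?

From 1 + K_pG(s) = 0: s² + 1s + 0.4212 = 0 ⇒ ω_n = 0.649, ζ = 0.7704.
%OS = 100·exp(−πζ/√(1−ζ²)) = 100·exp(−π·0.7704/√0.4065) = 2.25%.

2.25%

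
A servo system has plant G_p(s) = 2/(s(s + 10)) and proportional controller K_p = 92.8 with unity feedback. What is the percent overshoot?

29%

From 1 + K_pG_p(s) = 0: s² + 10s + 185.6 = 0 ⇒ ω_n = 13.62, ζ = 0.367.
%OS = 100·exp(−πζ/√(1−ζ²)) = 100·exp(−π·0.367/√0.8653) = 29%.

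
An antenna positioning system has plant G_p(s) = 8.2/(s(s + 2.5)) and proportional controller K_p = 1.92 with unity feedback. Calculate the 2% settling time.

T_s ≈ 3.2 s

From 1 + K_pG_p(s) = 0: s² + 2.5s + 15.74 = 0 ⇒ ω_n = 3.968, ζ = 0.315.
2% settling time T_s ≈ 4/(ζω_n) = 4/1.25 = 3.2 s.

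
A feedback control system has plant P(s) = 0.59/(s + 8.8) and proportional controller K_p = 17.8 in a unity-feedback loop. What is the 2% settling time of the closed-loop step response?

T_s ≈ 0.207 s

Closed-loop transfer function: T(s) = K_p·P(s)/(1 + K_p·P(s)) = 10.5/(s + 8.8 + 10.5) = 10.5/(s + 19.3).
Time constant τ = 1/19.3 = 0.05181 s, so the 2% settling time is about 4τ = 0.207 s.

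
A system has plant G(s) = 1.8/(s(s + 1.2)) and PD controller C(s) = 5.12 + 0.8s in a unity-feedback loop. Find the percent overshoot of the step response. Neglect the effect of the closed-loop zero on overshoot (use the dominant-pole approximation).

21.9%

Forward path: (5.12 + 0.8s)·1.8/(s(s+1.2)). The closed-loop characteristic equation is s² + (1.2 + 1.8·0.8)s + 1.8·5.12 = 0.
That is s² + 2.64s + 9.216 = 0, so ω_n = 3.036 rad/s and ζ = 2.64/(2·3.036) = 0.4348.
%OS = 100·exp(−πζ/√(1−ζ²)) = 21.9%.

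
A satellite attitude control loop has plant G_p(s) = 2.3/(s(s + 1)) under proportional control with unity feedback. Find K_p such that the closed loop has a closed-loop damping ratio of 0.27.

K_p = 1.49

Closed-loop characteristic equation: s² + 1s + K_p·2.3 = 0.
So ω_n = √(2.3K_p) and 2ζω_n = 1, giving ζ = 1/(2√(2.3K_p)).
Setting ζ = 0.27: √(2.3K_p) = 1/(2·0.27) = 1.852, so K_p = 3.429/2.3 = 1.49.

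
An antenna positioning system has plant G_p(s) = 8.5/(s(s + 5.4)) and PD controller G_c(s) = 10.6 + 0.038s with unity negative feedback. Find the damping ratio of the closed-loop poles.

ζ = 0.301

Forward path: (10.6 + 0.038s)·8.5/(s(s+5.4)). The closed-loop characteristic equation is s² + (5.4 + 8.5·0.038)s + 8.5·10.6 = 0.
That is s² + 5.723s + 90.1 = 0, so ω_n = 9.492 rad/s and ζ = 5.723/(2·9.492) = 0.3015.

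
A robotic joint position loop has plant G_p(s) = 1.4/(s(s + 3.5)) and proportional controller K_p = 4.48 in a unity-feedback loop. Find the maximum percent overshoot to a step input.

4.65%

The closed-loop denominator s² + 3.5s + 6.272 gives ω_n = √6.272 = 2.504 and ζ = 3.5/(2ω_n) = 0.6988.
%OS = 100·exp(−πζ/√(1−ζ²)) = 100·exp(−π·0.6988/√0.5117) = 4.65%.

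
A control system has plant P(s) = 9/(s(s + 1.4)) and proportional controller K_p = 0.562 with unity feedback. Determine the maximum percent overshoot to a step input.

The closed-loop denominator s² + 1.4s + 5.058 gives ω_n = √5.058 = 2.249 and ζ = 1.4/(2ω_n) = 0.3112.
%OS = 100·exp(−πζ/√(1−ζ²)) = 100·exp(−π·0.3112/√0.9031) = 35.7%.

35.7%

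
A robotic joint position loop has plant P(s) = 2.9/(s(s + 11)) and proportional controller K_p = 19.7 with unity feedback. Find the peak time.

From 1 + K_pP(s) = 0: s² + 11s + 57.13 = 0 ⇒ ω_n = 7.558, ζ = 0.7277.
Damped frequency ω_d = ω_n√(1−ζ²) = 5.185 rad/s, so peak time T_p = π/ω_d = 0.606 s.

T_p = 0.606 s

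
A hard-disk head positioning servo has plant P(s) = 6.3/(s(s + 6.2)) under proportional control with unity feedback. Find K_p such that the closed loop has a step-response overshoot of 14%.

From %OS = 100·exp(−πζ/√(1−ζ²)) = 14%, ζ = −ln(0.14)/√(π²+ln²(0.14)) = 0.5305.
Characteristic equation s² + 6.2s + 6.3K_p = 0 gives ζ = 6.2/(2√(6.3K_p)).
Setting ζ = 0.5305: √(6.3K_p) = 6.2/(2·0.5305) = 5.843, so K_p = 34.15/6.3 = 5.42.

K_p = 5.42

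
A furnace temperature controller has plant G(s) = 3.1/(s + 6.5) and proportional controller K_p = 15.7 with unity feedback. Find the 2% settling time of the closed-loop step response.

T_s ≈ 0.0725 s

Closed-loop transfer function: T(s) = K_p·G(s)/(1 + K_p·G(s)) = 48.67/(s + 6.5 + 48.67) = 48.67/(s + 55.17).
Time constant τ = 1/55.17 = 0.01813 s, so the 2% settling time is about 4τ = 0.0725 s.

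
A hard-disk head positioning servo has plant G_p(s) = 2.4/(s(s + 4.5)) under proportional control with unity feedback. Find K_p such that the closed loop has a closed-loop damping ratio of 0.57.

K_p = 6.49

Closed-loop characteristic equation: s² + 4.5s + K_p·2.4 = 0.
So ω_n = √(2.4K_p) and 2ζω_n = 4.5, giving ζ = 4.5/(2√(2.4K_p)).
Setting ζ = 0.57: √(2.4K_p) = 4.5/(2·0.57) = 3.947, so K_p = 15.58/2.4 = 6.49.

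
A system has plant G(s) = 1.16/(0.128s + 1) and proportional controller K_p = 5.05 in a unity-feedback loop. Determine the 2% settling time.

Closed loop: T(s) = K_p·G/(1+K_p·G) = 5.858/(0.128s + 1 + 5.858), with pole at s = −(1 + 5.858)/0.128 = −53.58.
τ = 1/53.58 = 0.01866 s, so 2% settling time ≈ 4τ = 0.0747 s.

T_s ≈ 0.0747 s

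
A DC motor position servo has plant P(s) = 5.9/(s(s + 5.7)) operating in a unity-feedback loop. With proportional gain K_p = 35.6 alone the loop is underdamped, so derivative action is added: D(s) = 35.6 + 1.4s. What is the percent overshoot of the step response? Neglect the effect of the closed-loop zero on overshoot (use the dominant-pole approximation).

Forward path: (35.6 + 1.4s)·5.9/(s(s+5.7)). The closed-loop characteristic equation is s² + (5.7 + 5.9·1.4)s + 5.9·35.6 = 0.
That is s² + 13.96s + 210 = 0, so ω_n = 14.49 rad/s and ζ = 13.96/(2·14.49) = 0.4816.
%OS = 100·exp(−πζ/√(1−ζ²)) = 17.8%.

17.8%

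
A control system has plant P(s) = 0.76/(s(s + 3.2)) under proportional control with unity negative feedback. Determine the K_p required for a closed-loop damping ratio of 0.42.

K_p = 19.1

Closed-loop characteristic equation: s² + 3.2s + K_p·0.76 = 0.
So ω_n = √(0.76K_p) and 2ζω_n = 3.2, giving ζ = 3.2/(2√(0.76K_p)).
Setting ζ = 0.42: √(0.76K_p) = 3.2/(2·0.42) = 3.81, so K_p = 14.51/0.76 = 19.1.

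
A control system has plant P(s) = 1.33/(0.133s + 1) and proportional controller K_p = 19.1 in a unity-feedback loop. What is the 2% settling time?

T_s ≈ 0.0201 s

Closed loop: T(s) = K_p·P/(1+K_p·P) = 25.4/(0.133s + 1 + 25.4), with pole at s = −(1 + 25.4)/0.133 = −198.5.
τ = 1/198.5 = 0.005037 s, so 2% settling time ≈ 4τ = 0.0201 s.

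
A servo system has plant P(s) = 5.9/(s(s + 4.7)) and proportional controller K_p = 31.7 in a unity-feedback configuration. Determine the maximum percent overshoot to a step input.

57.8%

Closed-loop characteristic equation: s² + 4.7s + 187 = 0, so ω_n = 13.68 rad/s and ζ = 4.7/(2·13.68) = 0.1718.
%OS = 100·exp(−πζ/√(1−ζ²)) = 100·exp(−π·0.1718/√0.9705) = 57.8%.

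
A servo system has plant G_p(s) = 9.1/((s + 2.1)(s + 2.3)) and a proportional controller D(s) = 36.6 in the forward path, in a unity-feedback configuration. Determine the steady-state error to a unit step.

The loop is type 0. Static position error constant K_pos = D(0)·G_p(0) = 36.6·1.884 = 68.96.
Steady-state error to a unit step: e_ss = 1/(1+K_pos) = 1/69.96 = 0.0143.

0.0143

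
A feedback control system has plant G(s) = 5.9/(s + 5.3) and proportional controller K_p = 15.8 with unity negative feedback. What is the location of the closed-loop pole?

Closed-loop transfer function: T(s) = K_p·G(s)/(1 + K_p·G(s)) = 93.22/(s + 5.3 + 93.22) = 93.22/(s + 98.52).
The closed-loop pole is at s = −98.52.

s = -98.52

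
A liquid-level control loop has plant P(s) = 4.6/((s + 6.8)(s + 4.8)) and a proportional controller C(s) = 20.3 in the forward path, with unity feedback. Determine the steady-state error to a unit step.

The loop is type 0. Static position error constant K_pos = C(0)·P(0) = 20.3·0.1409 = 2.861.
Steady-state error to a unit step: e_ss = 1/(1+K_pos) = 1/3.861 = 0.259.

0.259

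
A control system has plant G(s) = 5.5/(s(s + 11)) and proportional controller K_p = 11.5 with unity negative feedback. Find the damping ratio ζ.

With unity feedback the closed-loop characteristic equation is s² + 11s + 11.5·5.5 = s² + 11s + 63.25 = 0.
So ω_n² = 63.25 ⇒ ω_n = 7.953 rad/s, and ζ = 11/(2ω_n) = 0.692.

ζ = 0.692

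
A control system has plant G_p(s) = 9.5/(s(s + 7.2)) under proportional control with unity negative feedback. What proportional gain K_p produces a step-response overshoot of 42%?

K_p = 19.3

From %OS = 100·exp(−πζ/√(1−ζ²)) = 42%, ζ = −ln(0.42)/√(π²+ln²(0.42)) = 0.2662.
Characteristic equation s² + 7.2s + 9.5K_p = 0 gives ζ = 7.2/(2√(9.5K_p)).
Setting ζ = 0.2662: √(9.5K_p) = 7.2/(2·0.2662) = 13.53, so K_p = 182.9/9.5 = 19.3.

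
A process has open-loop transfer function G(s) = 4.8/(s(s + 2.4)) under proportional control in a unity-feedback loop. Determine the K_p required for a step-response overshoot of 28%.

From %OS = 100·exp(−πζ/√(1−ζ²)) = 28%, ζ = −ln(0.28)/√(π²+ln²(0.28)) = 0.3755.
Characteristic equation s² + 2.4s + 4.8K_p = 0 gives ζ = 2.4/(2√(4.8K_p)).
Setting ζ = 0.3755: √(4.8K_p) = 2.4/(2·0.3755) = 3.195, so K_p = 10.21/4.8 = 2.13.

K_p = 2.13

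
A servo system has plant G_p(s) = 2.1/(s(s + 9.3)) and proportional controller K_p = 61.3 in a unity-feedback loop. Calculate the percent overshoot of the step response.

24.4%

Closed-loop characteristic equation: s² + 9.3s + 128.7 = 0, so ω_n = 11.35 rad/s and ζ = 9.3/(2·11.35) = 0.4098.
%OS = 100·exp(−πζ/√(1−ζ²)) = 100·exp(−π·0.4098/√0.832) = 24.4%.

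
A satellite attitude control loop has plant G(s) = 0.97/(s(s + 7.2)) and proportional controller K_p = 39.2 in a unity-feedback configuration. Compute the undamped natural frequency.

ω_n = 6.17 rad/s

The closed-loop denominator is s(s+7.2) + 39.2·0.97 = s² + 7.2s + 38.02.
So ω_n² = 38.02 ⇒ ω_n = 6.166 rad/s, and ζ = 7.2/(2ω_n) = 0.584.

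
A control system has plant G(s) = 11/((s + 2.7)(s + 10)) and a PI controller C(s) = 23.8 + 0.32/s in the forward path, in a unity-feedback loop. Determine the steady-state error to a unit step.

0

The open loop C(s)G(s) has a pole at the origin (type 1), so the static position error constant is infinite and e_ss = 1/(1+∞) = 0.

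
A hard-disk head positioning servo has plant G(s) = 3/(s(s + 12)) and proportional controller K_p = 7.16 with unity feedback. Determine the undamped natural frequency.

ω_n = 4.63 rad/s

1 + K_p·G(s) = 0 gives s² + 12s + 21.48 = 0.
So ω_n² = 21.48 ⇒ ω_n = 4.635 rad/s, and ζ = 12/(2ω_n) = 1.29.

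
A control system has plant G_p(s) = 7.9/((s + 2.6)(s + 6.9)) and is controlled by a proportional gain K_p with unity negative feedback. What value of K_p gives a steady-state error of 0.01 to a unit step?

K_p = 225

The loop is type 0, so e_ss(step) = 1/(1 + K_pos) with K_pos = K_p·G_p(0).
G_p(0) = 0.4404. Require 1/(1 + K_p·0.4404) = 0.01, so 1 + 0.4404·K_p = 100.
K_p = (100 − 1)/0.4404 = 225.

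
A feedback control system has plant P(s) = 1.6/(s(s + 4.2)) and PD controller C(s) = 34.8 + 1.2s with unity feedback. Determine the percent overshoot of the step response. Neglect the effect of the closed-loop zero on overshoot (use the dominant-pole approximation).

24.4%

Forward path: (34.8 + 1.2s)·1.6/(s(s+4.2)). The closed-loop characteristic equation is s² + (4.2 + 1.6·1.2)s + 1.6·34.8 = 0.
That is s² + 6.12s + 55.68 = 0, so ω_n = 7.462 rad/s and ζ = 6.12/(2·7.462) = 0.4101.
%OS = 100·exp(−πζ/√(1−ζ²)) = 24.4%.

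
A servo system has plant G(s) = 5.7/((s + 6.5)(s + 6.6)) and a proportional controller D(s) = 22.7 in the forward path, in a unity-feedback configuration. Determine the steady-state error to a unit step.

0.249

The loop is type 0. Static position error constant K_pos = D(0)·G(0) = 22.7·0.1329 = 3.016.
Steady-state error to a unit step: e_ss = 1/(1+K_pos) = 1/4.016 = 0.249.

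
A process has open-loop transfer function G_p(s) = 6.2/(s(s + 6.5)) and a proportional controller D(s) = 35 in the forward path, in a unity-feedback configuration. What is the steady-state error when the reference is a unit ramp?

The loop has one pole at the origin (type 1). Velocity error constant K_v = lim_{s→0} s·D(s)G_p(s) = 35·6.2/6.5 = 33.38.
Steady-state error to a unit ramp: e_ss = 1/K_v = 0.03.

0.03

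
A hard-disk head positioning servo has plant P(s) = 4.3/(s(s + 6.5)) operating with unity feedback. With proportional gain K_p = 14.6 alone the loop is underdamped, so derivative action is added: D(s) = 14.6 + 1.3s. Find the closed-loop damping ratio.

ζ = 0.763

Forward path: (14.6 + 1.3s)·4.3/(s(s+6.5)). The closed-loop characteristic equation is s² + (6.5 + 4.3·1.3)s + 4.3·14.6 = 0.
That is s² + 12.09s + 62.78 = 0, so ω_n = 7.923 rad/s and ζ = 12.09/(2·7.923) = 0.7629.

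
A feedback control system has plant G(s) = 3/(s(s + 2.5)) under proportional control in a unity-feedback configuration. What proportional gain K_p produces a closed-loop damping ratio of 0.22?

K_p = 10.8

Closed-loop characteristic equation: s² + 2.5s + K_p·3 = 0.
So ω_n = √(3K_p) and 2ζω_n = 2.5, giving ζ = 2.5/(2√(3K_p)).
Setting ζ = 0.22: √(3K_p) = 2.5/(2·0.22) = 5.682, so K_p = 32.28/3 = 10.8.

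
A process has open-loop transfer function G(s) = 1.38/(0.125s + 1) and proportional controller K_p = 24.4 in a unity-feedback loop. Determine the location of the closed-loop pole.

s = -277.4

Closed loop: T(s) = K_p·G/(1+K_p·G) = 33.67/(0.125s + 1 + 33.67), with pole at s = −(1 + 33.67)/0.125 = −277.4.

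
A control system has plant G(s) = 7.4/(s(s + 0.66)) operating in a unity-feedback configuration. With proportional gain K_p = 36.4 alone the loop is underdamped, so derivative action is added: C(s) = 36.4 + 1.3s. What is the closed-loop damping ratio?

Forward path: (36.4 + 1.3s)·7.4/(s(s+0.66)). The closed-loop characteristic equation is s² + (0.66 + 7.4·1.3)s + 7.4·36.4 = 0.
That is s² + 10.28s + 269.4 = 0, so ω_n = 16.41 rad/s and ζ = 10.28/(2·16.41) = 0.3132.

ζ = 0.313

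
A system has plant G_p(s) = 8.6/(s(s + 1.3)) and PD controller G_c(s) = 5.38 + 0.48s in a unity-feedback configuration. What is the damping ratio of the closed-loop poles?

ζ = 0.399

Forward path: (5.38 + 0.48s)·8.6/(s(s+1.3)). The closed-loop characteristic equation is s² + (1.3 + 8.6·0.48)s + 8.6·5.38 = 0.
That is s² + 5.428s + 46.27 = 0, so ω_n = 6.802 rad/s and ζ = 5.428/(2·6.802) = 0.399.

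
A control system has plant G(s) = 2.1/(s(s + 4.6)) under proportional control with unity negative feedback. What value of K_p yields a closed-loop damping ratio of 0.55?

K_p = 8.33

Closed-loop characteristic equation: s² + 4.6s + K_p·2.1 = 0.
So ω_n = √(2.1K_p) and 2ζω_n = 4.6, giving ζ = 4.6/(2√(2.1K_p)).
Setting ζ = 0.55: √(2.1K_p) = 4.6/(2·0.55) = 4.182, so K_p = 17.49/2.1 = 8.33.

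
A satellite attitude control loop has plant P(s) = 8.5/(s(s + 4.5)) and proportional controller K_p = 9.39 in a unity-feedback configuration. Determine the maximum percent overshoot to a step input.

Closed-loop characteristic equation: s² + 4.5s + 79.81 = 0, so ω_n = 8.934 rad/s and ζ = 4.5/(2·8.934) = 0.2518.
%OS = 100·exp(−πζ/√(1−ζ²)) = 100·exp(−π·0.2518/√0.9366) = 44.2%.

44.2%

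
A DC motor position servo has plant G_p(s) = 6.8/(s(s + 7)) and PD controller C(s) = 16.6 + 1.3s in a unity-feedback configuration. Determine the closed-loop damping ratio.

Forward path: (16.6 + 1.3s)·6.8/(s(s+7)). The closed-loop characteristic equation is s² + (7 + 6.8·1.3)s + 6.8·16.6 = 0.
That is s² + 15.84s + 112.9 = 0, so ω_n = 10.62 rad/s and ζ = 15.84/(2·10.62) = 0.7454.

ζ = 0.745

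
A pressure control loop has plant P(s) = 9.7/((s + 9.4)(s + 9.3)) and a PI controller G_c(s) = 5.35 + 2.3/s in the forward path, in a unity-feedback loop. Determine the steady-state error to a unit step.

The open loop G_c(s)P(s) has a pole at the origin (type 1), so the static position error constant is infinite and e_ss = 1/(1+∞) = 0.

0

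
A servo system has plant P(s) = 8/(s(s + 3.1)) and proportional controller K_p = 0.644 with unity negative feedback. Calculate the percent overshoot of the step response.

5.3%

From 1 + K_pP(s) = 0: s² + 3.1s + 5.152 = 0 ⇒ ω_n = 2.27, ζ = 0.6829.
%OS = 100·exp(−πζ/√(1−ζ²)) = 100·exp(−π·0.6829/√0.5337) = 5.3%.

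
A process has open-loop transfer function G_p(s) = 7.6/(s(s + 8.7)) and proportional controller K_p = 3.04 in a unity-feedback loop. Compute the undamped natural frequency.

The closed-loop denominator is s(s+8.7) + 3.04·7.6 = s² + 8.7s + 23.1.
So ω_n² = 23.1 ⇒ ω_n = 4.807 rad/s, and ζ = 8.7/(2ω_n) = 0.905.

ω_n = 4.81 rad/s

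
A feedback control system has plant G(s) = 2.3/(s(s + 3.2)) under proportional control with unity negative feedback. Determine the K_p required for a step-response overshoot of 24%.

K_p = 6.51

From %OS = 100·exp(−πζ/√(1−ζ²)) = 24%, ζ = −ln(0.24)/√(π²+ln²(0.24)) = 0.4136.
Characteristic equation s² + 3.2s + 2.3K_p = 0 gives ζ = 3.2/(2√(2.3K_p)).
Setting ζ = 0.4136: √(2.3K_p) = 3.2/(2·0.4136) = 3.869, so K_p = 14.97/2.3 = 6.51.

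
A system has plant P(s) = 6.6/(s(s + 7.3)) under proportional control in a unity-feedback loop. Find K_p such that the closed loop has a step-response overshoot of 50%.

From %OS = 100·exp(−πζ/√(1−ζ²)) = 50%, ζ = −ln(0.5)/√(π²+ln²(0.5)) = 0.2155.
Characteristic equation s² + 7.3s + 6.6K_p = 0 gives ζ = 7.3/(2√(6.6K_p)).
Setting ζ = 0.2155: √(6.6K_p) = 7.3/(2·0.2155) = 16.94, so K_p = 287/6.6 = 43.5.

K_p = 43.5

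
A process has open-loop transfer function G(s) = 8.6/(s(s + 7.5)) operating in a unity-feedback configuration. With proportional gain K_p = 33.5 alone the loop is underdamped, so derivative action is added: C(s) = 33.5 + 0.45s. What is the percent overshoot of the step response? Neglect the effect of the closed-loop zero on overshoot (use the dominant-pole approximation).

Forward path: (33.5 + 0.45s)·8.6/(s(s+7.5)). The closed-loop characteristic equation is s² + (7.5 + 8.6·0.45)s + 8.6·33.5 = 0.
That is s² + 11.37s + 288.1 = 0, so ω_n = 16.97 rad/s and ζ = 11.37/(2·16.97) = 0.3349.
%OS = 100·exp(−πζ/√(1−ζ²)) = 32.7%.

32.7%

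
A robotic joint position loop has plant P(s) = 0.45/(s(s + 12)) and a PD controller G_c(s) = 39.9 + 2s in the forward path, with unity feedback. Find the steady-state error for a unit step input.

0

The open loop G_c(s)P(s) has a pole at the origin (type 1), so the static position error constant is infinite and e_ss = 1/(1+∞) = 0.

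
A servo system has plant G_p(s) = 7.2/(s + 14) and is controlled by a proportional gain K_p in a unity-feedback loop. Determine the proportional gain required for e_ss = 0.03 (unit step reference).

K_p = 62.9

Steady-state error for a unit step on this type-0 loop is 1/(1 + K_p·G_p(0)).
G_p(0) = 0.5143. Require 1/(1 + K_p·0.5143) = 0.03, so 1 + 0.5143·K_p = 33.33.
K_p = (33.33 − 1)/0.5143 = 62.9.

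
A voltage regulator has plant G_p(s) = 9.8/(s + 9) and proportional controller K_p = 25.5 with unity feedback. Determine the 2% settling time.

Closed-loop transfer function: T(s) = K_p·G_p(s)/(1 + K_p·G_p(s)) = 249.9/(s + 9 + 249.9) = 249.9/(s + 258.9).
Time constant τ = 1/258.9 = 0.003862 s, so the 2% settling time is about 4τ = 0.0154 s.

T_s ≈ 0.0154 s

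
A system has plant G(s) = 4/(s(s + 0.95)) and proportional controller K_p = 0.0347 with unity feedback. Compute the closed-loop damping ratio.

ζ = 1.27

With unity feedback the closed-loop characteristic equation is s² + 0.95s + 0.0347·4 = s² + 0.95s + 0.1388 = 0.
So ω_n² = 0.1388 ⇒ ω_n = 0.3726 rad/s, and ζ = 0.95/(2ω_n) = 1.27.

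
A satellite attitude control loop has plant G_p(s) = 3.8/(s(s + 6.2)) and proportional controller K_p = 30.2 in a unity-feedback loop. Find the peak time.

Closed-loop characteristic equation: s² + 6.2s + 114.8 = 0, so ω_n = 10.71 rad/s and ζ = 6.2/(2·10.71) = 0.2894.
Damped frequency ω_d = ω_n√(1−ζ²) = 10.25 rad/s, so peak time T_p = π/ω_d = 0.306 s.

T_p = 0.306 s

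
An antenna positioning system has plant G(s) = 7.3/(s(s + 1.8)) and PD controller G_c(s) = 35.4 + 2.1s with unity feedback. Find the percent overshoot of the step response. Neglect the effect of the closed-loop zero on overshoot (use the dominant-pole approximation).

Forward path: (35.4 + 2.1s)·7.3/(s(s+1.8)). The closed-loop characteristic equation is s² + (1.8 + 7.3·2.1)s + 7.3·35.4 = 0.
That is s² + 17.13s + 258.4 = 0, so ω_n = 16.08 rad/s and ζ = 17.13/(2·16.08) = 0.5328.
%OS = 100·exp(−πζ/√(1−ζ²)) = 13.8%.

13.8%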